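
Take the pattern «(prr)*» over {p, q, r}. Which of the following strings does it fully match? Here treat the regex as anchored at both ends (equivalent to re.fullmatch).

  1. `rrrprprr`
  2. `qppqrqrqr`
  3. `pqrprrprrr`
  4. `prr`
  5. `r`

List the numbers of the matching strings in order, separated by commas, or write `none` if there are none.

1 → no match
2 → no match
3 → no match
4 → match
5 → no match

4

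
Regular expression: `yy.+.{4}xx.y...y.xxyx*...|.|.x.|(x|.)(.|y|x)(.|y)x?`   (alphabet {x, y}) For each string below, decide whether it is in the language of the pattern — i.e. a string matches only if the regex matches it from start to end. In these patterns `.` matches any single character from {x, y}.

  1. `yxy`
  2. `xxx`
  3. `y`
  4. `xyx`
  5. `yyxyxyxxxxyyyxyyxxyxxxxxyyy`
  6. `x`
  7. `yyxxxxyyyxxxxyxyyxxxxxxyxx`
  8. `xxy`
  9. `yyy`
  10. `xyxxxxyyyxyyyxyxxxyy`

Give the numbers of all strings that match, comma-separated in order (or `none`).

1, 2, 3, 4, 5, 6, 8, 9

1 → match
2 → match
3 → match
4 → match
5 → match
6 → match
7 → no match
8 → match
9 → match
10 → no match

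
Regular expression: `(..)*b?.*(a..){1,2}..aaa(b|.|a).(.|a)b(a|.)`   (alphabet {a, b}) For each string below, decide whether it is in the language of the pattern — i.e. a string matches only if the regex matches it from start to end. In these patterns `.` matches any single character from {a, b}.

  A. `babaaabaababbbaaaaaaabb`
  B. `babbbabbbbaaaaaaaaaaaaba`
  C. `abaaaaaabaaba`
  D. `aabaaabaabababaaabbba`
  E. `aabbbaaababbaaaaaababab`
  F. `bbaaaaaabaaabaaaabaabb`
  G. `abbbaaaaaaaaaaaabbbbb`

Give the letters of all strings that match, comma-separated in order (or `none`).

A, B, C, F, G

A → match
B → match
C → match
D → no match
E → no match
F → match
G → match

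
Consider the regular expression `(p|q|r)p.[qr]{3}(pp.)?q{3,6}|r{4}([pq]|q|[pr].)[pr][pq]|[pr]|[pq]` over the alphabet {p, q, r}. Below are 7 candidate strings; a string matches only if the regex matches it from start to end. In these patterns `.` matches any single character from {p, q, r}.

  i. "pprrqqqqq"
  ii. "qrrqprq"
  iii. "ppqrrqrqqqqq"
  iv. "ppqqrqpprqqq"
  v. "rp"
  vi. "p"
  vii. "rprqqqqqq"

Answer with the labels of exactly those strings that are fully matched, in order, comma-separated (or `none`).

i → match
ii → no match
iii → no match
iv → match
v → no match
vi → match
vii → match

i, iv, vi, vii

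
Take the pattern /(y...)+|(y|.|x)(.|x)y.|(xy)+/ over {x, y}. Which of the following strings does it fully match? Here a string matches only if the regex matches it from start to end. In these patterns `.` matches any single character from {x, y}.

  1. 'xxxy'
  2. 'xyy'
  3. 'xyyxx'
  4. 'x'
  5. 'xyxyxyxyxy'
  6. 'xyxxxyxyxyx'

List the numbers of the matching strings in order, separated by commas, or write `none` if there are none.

5

1 → no match
2 → no match
3 → no match
4 → no match
5 → match
6 → no match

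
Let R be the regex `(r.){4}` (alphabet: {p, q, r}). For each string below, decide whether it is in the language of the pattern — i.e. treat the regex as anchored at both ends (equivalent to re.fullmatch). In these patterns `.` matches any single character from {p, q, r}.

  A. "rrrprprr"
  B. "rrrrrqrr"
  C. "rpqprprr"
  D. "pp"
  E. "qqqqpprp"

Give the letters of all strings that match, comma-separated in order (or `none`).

A. "rrrprprr" → match
B. "rrrrrqrr" → match
C. "rpqprprr" → no match
D. "pp" → no match — must start with "r"
E. "qqqqpprp" → no match — must start with "r"

A, B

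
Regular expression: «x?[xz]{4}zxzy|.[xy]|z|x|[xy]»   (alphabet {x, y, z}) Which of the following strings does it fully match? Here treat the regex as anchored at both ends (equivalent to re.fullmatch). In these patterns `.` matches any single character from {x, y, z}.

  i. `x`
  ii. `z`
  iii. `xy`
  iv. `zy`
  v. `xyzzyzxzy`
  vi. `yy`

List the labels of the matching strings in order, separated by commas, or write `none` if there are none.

i → match
ii → match
iii → match
iv → match
v → no match
vi → match

i, ii, iii, iv, vi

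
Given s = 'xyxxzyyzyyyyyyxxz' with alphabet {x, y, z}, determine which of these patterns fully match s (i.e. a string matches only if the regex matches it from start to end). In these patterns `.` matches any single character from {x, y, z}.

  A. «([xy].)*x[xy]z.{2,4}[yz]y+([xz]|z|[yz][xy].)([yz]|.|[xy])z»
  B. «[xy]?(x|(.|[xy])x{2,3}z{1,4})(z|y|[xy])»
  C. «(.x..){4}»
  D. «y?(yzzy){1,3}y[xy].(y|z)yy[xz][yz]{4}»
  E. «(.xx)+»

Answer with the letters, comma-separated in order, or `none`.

A → match
B → no match
C → no match
D → no match
E → no match — must end with 'xx'

A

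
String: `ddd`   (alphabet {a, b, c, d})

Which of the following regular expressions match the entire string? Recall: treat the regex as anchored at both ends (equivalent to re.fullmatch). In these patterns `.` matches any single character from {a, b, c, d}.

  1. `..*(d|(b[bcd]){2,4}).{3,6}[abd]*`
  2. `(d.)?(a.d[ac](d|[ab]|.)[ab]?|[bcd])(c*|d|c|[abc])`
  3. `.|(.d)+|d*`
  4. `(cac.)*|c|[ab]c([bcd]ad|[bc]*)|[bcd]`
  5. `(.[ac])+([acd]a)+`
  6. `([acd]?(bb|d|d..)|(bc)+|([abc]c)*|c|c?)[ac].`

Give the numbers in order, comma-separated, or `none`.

1 → no match
2 → match
3 → match
4 → no match
5 → no match — must end with `a`
6 → no match

2, 3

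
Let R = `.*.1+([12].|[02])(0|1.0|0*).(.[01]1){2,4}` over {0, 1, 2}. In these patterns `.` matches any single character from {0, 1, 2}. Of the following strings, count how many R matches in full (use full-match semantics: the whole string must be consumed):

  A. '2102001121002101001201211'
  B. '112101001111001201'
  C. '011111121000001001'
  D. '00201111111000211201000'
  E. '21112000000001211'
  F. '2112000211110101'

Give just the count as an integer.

4

A → match
B → match
C → match
D → no match — must end with '1'
E → match
F → no match
Total matched: 4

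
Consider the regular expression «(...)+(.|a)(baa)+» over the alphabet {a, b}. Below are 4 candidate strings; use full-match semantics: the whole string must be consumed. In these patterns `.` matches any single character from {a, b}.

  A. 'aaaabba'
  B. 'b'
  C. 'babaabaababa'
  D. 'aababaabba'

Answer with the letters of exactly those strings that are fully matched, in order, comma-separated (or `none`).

none

A → no match — must end with 'baa'
B → no match — must end with 'baa'
C → no match — must end with 'baa'
D → no match — must end with 'baa'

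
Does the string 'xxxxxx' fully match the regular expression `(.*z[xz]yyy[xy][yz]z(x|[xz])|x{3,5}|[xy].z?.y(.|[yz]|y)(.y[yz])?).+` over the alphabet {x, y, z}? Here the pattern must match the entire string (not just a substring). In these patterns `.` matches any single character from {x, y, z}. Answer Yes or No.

Yes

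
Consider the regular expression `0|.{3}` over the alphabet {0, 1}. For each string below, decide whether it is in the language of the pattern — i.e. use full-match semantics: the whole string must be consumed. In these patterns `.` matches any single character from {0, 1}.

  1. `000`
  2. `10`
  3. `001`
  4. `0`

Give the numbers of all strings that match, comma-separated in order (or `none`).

1, 3, 4

1. `000` → match
2. `10` → no match
3. `001` → match
4. `0` → match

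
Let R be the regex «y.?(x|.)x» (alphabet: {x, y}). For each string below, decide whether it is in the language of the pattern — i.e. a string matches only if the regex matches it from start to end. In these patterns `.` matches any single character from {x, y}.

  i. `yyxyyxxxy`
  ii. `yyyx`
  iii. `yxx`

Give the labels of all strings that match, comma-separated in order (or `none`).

ii, iii

i → no match — must end with `x`
ii → match
iii → match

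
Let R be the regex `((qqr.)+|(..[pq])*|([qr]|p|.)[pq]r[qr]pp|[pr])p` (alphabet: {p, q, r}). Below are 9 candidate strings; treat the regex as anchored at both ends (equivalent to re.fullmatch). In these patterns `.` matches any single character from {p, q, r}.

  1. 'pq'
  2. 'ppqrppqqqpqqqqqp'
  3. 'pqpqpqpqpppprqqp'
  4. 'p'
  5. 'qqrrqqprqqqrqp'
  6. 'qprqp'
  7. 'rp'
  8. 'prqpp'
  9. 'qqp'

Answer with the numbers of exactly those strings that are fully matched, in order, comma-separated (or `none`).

2, 3, 4, 7

1 → no match — must end with 'p'
2 → match
3 → match
4 → match
5 → no match
6 → no match
7 → match
8 → no match
9 → no match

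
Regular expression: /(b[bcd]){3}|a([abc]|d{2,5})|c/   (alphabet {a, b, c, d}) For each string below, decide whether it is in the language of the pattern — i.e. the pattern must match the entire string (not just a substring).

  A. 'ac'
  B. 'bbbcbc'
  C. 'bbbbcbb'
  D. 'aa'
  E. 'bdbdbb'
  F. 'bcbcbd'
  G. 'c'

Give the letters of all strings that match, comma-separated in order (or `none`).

A, B, D, E, F, G

A → match
B → match
C → no match
D → match
E → match
F → match
G → match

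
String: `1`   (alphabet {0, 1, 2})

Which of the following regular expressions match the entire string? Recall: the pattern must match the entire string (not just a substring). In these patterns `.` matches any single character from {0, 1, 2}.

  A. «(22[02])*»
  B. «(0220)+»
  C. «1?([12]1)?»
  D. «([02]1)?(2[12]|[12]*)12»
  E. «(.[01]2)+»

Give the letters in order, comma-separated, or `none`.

A → no match
B → no match — must start with `0220`
C → match
D → no match — must end with `12`
E → no match — must end with `2`

C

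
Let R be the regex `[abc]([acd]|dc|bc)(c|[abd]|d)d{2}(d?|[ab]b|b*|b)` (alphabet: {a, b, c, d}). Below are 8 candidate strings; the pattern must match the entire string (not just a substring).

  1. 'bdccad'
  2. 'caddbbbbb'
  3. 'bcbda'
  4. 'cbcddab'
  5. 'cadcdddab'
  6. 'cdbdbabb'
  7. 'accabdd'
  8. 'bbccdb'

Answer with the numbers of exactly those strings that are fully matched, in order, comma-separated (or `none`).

1 → no match
2 → no match
3 → no match
4 → no match
5 → no match
6 → no match
7 → no match
8 → no match

none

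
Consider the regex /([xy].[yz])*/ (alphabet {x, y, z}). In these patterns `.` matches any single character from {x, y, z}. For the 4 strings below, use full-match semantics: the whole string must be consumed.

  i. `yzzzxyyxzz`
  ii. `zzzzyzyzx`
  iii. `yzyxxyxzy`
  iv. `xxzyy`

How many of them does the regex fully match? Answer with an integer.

i → no match
ii → no match
iii → match
iv → no match
Total matched: 1

1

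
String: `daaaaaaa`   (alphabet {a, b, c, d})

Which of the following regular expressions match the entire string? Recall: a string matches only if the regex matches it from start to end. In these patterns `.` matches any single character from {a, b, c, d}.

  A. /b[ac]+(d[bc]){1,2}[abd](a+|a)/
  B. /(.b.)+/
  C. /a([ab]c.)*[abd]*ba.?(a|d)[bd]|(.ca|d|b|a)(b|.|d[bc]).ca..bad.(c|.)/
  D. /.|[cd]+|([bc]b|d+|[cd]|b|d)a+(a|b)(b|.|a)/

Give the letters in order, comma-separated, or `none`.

D

A → no match — must start with `b`
B → no match
C → no match
D → match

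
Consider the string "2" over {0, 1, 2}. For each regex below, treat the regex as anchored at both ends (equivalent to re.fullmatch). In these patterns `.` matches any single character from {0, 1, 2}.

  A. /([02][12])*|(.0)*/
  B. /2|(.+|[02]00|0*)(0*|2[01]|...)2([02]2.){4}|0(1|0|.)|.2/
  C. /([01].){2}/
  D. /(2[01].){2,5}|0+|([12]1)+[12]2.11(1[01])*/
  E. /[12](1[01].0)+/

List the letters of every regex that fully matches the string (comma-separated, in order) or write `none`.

A → no match
B → match
C → no match
D → no match
E → no match — must end with "0"

B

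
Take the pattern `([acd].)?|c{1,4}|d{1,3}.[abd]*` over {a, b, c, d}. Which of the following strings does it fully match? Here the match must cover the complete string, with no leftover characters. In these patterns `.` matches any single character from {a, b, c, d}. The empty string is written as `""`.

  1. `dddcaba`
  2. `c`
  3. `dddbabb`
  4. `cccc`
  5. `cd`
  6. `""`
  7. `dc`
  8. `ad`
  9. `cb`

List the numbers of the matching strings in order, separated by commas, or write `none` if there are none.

1 → match
2 → match
3 → match
4 → match
5 → match
6 → match
7 → match
8 → match
9 → match

1, 2, 3, 4, 5, 6, 7, 8, 9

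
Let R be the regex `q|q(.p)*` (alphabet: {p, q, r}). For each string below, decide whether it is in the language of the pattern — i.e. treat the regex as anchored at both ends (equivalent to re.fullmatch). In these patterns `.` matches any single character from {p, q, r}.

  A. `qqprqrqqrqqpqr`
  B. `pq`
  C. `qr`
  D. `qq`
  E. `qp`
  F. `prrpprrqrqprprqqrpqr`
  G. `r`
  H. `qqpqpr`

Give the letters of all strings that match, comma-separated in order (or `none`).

none

A → no match
B → no match — must start with `q`
C → no match
D → no match
E → no match
F → no match — must start with `q`
G → no match — must start with `q`
H → no match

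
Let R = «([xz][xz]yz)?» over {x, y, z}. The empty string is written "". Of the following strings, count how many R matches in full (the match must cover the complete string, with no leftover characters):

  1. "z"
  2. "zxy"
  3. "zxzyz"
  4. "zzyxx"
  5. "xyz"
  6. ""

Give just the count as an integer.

1 → no match
2 → no match
3 → no match
4 → no match
5 → no match
6 → match
Total matched: 1

1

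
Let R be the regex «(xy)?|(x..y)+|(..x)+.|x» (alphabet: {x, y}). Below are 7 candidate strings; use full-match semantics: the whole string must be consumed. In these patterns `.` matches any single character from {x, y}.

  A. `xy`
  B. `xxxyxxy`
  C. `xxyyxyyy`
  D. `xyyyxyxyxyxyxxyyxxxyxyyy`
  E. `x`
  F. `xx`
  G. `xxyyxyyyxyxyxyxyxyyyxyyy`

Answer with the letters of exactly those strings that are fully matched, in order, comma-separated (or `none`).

A → match
B → match
C → match
D → match
E → match
F → no match
G → match

A, B, C, D, E, G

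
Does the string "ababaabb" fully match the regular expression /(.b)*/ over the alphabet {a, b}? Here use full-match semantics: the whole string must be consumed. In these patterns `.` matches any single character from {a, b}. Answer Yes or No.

No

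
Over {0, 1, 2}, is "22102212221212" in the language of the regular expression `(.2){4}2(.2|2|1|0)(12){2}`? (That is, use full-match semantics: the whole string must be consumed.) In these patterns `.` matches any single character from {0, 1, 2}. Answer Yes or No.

No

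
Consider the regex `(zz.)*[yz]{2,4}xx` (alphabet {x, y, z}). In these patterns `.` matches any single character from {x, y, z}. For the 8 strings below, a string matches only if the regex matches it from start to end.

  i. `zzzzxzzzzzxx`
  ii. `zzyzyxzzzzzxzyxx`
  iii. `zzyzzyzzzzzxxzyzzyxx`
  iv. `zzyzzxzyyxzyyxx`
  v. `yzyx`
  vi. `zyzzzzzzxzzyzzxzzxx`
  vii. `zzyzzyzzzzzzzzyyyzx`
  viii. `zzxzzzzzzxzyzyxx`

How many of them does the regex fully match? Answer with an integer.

i → no match
ii → no match
iii → no match
iv → no match
v → no match — must end with `xx`
vi → no match
vii → no match — must end with `xx`
viii → no match
Total matched: 0

0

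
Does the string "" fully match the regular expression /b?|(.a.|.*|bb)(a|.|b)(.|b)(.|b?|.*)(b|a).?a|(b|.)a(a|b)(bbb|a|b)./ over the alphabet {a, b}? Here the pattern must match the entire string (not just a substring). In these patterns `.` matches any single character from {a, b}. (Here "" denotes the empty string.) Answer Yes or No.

Yes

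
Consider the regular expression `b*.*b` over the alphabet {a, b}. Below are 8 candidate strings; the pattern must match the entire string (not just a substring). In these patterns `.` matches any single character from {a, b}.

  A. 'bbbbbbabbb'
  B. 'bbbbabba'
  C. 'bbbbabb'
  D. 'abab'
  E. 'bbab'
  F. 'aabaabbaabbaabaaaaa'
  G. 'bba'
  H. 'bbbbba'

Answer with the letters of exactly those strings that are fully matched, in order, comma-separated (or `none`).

A. 'bbbbbbabbb' → match
B. 'bbbbabba' → no match — must end with 'b'
C. 'bbbbabb' → match
D. 'abab' → match
E. 'bbab' → match
F → no match — must end with 'b'
G. 'bba' → no match — must end with 'b'
H. 'bbbbba' → no match — must end with 'b'

A, C, D, E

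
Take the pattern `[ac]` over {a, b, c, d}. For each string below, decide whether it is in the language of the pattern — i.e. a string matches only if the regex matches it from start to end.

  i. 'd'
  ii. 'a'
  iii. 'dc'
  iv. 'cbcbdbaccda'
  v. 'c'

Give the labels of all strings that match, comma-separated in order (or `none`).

ii, v

i → no match
ii → match
iii → no match
iv → no match
v → match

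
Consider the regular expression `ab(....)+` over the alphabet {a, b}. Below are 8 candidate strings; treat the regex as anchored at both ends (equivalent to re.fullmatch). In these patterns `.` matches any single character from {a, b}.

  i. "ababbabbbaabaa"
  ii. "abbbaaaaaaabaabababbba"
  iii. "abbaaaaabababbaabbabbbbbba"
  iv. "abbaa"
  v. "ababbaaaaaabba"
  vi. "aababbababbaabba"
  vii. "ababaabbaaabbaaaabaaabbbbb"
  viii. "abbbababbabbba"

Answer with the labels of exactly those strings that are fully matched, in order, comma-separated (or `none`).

i → match
ii → match
iii → match
iv → no match
v → match
vi → no match — must start with "ab"
vii → match
viii → match

i, ii, iii, v, vii, viii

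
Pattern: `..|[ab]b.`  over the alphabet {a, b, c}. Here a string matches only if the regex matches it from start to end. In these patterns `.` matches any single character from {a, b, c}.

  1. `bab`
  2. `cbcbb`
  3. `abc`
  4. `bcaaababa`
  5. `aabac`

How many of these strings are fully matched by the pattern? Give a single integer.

1 → no match
2 → no match
3 → match
4 → no match
5 → no match
Total matched: 1

1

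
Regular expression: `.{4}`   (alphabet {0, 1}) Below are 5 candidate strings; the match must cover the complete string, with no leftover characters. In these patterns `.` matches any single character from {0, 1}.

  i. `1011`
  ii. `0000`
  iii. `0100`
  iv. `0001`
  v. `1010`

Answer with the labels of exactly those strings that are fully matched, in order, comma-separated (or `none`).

i, ii, iii, iv, v

i → match
ii → match
iii → match
iv → match
v → match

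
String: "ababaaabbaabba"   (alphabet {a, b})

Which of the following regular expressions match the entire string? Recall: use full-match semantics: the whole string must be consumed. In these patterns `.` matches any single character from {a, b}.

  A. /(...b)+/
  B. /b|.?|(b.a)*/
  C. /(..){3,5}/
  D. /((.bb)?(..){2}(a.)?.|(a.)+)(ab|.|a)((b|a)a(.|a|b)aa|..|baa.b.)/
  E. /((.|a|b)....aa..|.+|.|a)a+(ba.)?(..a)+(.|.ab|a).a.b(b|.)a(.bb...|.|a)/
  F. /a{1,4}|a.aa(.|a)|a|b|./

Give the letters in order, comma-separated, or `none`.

D

A → no match — must end with "b"
B → no match
C → no match
D → match
E → no match
F → no match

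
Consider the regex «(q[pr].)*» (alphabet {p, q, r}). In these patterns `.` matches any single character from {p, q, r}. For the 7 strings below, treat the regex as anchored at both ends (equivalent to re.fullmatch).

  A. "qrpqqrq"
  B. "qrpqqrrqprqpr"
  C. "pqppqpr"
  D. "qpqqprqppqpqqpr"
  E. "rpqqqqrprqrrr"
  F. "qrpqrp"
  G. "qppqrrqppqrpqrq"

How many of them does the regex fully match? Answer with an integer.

A → no match
B → no match
C → no match
D → match
E → no match
F → match
G → match
Total matched: 3

3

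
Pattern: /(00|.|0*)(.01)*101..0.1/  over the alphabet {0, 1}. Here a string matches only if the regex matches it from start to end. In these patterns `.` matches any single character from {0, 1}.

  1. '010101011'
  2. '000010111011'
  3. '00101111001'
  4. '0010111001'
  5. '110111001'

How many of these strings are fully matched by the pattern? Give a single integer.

1 → match
2 → match
3 → no match
4 → match
5 → match
Total matched: 4

4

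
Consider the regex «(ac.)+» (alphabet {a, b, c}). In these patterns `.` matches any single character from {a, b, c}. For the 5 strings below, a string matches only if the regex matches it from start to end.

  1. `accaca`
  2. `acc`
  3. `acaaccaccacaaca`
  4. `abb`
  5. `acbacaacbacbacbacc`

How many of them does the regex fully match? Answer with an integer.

4

1 → match
2 → match
3 → match
4 → no match — must start with `ac`
5 → match
Total matched: 4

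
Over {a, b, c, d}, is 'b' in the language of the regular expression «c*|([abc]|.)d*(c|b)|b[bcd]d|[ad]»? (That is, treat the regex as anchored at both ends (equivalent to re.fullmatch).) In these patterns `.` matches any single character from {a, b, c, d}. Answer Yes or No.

No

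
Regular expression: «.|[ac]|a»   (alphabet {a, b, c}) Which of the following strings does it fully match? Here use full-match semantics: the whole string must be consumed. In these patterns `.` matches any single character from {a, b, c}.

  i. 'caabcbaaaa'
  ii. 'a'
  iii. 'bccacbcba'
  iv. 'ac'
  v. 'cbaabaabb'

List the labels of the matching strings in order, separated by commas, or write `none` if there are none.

ii

i → no match
ii → match
iii → no match
iv → no match
v → no match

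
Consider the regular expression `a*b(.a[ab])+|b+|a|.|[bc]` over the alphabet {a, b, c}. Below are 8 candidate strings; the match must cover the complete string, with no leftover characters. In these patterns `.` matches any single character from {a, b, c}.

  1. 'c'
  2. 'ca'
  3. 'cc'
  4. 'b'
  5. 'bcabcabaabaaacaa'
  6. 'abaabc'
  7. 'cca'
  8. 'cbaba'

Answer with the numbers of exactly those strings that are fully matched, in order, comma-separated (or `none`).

1, 4, 5

1. 'c' → match
2. 'ca' → no match
3. 'cc' → no match
4. 'b' → match
5 → match
6. 'abaabc' → no match
7. 'cca' → no match
8. 'cbaba' → no match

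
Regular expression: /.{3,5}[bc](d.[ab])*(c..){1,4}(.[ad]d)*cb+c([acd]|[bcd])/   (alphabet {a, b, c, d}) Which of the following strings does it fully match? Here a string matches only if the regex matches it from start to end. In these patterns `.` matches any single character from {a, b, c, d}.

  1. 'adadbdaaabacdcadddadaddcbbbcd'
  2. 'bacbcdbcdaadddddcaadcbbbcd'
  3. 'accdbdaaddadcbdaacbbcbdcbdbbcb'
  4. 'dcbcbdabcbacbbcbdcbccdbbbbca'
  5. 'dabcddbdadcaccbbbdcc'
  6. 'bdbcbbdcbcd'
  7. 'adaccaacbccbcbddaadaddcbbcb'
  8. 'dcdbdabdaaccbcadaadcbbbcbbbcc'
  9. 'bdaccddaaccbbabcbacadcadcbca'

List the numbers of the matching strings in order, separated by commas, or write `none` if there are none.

1 → no match
2 → no match
3 → no match
4 → no match
5 → no match
6 → no match
7 → match
8 → no match
9 → no match

7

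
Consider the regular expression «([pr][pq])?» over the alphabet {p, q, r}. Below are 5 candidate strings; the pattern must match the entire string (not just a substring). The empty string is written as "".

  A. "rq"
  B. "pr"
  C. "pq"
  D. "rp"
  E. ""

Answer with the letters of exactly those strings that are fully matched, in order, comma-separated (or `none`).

A → match
B → no match
C → match
D → match
E → match

A, C, D, E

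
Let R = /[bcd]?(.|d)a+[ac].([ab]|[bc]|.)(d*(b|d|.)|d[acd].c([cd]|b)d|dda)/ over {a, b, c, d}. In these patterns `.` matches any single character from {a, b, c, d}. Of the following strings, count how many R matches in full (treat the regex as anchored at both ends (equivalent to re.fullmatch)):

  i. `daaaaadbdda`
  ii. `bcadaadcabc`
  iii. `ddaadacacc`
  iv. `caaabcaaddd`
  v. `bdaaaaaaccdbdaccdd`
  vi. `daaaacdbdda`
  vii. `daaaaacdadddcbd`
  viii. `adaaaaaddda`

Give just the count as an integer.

3

i → match
ii → no match
iii → no match
iv → no match
v → no match
vi → match
vii → match
viii → no match
Total matched: 3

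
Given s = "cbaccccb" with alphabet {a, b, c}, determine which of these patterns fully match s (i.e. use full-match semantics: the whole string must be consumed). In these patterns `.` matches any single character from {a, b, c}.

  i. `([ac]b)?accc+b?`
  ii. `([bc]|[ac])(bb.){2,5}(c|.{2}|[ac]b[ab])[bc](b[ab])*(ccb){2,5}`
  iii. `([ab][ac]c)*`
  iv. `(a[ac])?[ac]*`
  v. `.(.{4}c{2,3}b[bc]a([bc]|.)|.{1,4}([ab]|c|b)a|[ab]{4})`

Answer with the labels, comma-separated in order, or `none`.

i → match
ii → no match
iii → no match
iv → no match
v → no match

i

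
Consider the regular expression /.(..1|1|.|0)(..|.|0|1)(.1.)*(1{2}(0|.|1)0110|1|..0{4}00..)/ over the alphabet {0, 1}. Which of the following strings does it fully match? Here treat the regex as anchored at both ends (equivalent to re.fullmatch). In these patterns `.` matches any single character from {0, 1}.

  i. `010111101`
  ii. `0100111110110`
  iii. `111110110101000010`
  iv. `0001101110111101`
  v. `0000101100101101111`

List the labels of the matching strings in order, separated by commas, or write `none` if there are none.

i, ii, iv, v

i → match
ii → match
iii → no match
iv → match
v → match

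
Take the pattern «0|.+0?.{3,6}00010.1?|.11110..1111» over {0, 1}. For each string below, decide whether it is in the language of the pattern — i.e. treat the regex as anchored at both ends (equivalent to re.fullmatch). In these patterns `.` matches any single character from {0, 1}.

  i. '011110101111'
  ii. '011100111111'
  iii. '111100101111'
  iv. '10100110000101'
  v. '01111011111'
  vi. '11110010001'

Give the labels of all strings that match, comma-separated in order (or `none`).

i → match
ii → no match
iii → no match
iv → match
v → no match
vi → no match

i, iv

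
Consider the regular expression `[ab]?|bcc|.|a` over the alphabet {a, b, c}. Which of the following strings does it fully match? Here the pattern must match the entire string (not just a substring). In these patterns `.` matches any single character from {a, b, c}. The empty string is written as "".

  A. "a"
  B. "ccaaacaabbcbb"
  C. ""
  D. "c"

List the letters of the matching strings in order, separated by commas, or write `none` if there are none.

A → match
B → no match
C → match
D → match

A, C, D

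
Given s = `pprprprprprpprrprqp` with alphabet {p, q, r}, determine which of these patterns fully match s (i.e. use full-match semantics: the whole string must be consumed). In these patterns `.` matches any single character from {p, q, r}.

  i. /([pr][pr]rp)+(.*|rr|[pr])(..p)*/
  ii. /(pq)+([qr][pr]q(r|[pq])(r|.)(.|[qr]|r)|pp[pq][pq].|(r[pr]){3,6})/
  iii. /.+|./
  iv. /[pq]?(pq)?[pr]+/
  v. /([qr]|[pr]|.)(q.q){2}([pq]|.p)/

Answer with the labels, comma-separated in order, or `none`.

i → match
ii → no match — must start with `pq`
iii → match
iv → no match
v → no match

i, iii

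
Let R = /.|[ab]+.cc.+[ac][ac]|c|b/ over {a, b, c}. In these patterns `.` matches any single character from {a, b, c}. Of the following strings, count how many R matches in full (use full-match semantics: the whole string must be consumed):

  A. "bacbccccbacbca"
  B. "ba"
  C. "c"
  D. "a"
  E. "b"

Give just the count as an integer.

3

A → no match
B → no match
C → match
D → match
E → match
Total matched: 3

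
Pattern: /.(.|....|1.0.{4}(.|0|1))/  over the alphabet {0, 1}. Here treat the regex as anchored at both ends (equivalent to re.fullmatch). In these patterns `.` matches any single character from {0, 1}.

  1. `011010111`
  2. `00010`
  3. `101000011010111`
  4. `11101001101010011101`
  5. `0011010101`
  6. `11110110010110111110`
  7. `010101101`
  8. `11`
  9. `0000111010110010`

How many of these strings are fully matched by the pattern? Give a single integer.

3

1 → match
2 → match
3 → no match
4 → no match
5 → no match
6 → no match
7 → no match
8 → match
9 → no match
Total matched: 3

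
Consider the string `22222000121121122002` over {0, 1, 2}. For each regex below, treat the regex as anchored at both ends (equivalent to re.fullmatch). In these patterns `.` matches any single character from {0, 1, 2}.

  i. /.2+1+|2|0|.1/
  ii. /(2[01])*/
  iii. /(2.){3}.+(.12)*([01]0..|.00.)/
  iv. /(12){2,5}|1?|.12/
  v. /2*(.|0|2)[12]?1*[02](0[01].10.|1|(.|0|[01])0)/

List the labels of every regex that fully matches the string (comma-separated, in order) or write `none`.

iii

i → no match
ii → no match
iii → match
iv → no match
v → no match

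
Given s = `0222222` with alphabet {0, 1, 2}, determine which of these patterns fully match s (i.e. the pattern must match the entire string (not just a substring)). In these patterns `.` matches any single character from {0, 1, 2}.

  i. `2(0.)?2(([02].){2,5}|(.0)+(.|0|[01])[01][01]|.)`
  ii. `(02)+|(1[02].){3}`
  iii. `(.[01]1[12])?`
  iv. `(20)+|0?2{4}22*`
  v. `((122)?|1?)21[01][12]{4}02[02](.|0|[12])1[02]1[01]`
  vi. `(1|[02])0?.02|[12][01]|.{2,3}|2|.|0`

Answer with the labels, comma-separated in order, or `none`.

iv

i → no match — must start with `2`
ii → no match
iii → no match
iv → match
v → no match
vi → no match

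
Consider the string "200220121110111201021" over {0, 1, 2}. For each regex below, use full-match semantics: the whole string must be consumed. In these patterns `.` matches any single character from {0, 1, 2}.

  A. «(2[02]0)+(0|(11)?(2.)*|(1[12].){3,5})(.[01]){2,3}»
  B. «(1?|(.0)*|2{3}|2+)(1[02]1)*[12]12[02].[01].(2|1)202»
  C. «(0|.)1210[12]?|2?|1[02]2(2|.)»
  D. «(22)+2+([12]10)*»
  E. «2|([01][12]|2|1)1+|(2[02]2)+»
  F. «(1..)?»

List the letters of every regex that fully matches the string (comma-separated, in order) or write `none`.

A

A → match
B → no match — must end with "202"
C → no match
D → no match — must start with "22"
E → no match
F → no match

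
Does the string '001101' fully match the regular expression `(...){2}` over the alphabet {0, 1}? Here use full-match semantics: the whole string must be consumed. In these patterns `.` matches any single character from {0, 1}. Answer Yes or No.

Yes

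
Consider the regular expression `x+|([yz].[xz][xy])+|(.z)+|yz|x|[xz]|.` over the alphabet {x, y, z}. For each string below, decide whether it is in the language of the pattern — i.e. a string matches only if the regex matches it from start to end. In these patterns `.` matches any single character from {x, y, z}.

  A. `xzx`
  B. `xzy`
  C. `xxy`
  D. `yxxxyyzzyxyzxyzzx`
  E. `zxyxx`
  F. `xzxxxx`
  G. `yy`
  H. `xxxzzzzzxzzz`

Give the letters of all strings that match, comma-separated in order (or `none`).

none

A → no match
B → no match
C → no match
D → no match
E → no match
F → no match
G → no match
H → no match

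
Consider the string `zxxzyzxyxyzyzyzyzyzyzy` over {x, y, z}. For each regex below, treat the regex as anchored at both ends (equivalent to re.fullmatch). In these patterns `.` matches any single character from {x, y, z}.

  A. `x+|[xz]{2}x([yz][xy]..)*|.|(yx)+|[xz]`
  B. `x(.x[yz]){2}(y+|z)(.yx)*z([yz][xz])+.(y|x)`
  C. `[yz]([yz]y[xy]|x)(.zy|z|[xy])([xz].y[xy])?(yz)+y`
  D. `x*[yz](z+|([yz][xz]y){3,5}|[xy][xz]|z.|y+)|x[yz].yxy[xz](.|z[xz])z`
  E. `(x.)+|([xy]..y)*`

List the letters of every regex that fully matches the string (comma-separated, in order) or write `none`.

C

A → no match
B → no match — must start with `x`
C → match
D → no match
E → no match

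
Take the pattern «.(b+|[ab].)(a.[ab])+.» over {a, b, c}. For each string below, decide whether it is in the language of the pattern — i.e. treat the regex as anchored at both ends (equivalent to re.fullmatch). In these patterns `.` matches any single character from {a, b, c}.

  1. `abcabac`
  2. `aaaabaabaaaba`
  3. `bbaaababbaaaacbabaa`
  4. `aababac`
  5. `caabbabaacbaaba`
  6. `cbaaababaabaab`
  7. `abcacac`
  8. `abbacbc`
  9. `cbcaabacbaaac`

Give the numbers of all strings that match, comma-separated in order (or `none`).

1, 2, 3, 4, 7, 8, 9

1 → match
2 → match
3 → match
4 → match
5 → no match
6 → no match
7 → match
8 → match
9 → match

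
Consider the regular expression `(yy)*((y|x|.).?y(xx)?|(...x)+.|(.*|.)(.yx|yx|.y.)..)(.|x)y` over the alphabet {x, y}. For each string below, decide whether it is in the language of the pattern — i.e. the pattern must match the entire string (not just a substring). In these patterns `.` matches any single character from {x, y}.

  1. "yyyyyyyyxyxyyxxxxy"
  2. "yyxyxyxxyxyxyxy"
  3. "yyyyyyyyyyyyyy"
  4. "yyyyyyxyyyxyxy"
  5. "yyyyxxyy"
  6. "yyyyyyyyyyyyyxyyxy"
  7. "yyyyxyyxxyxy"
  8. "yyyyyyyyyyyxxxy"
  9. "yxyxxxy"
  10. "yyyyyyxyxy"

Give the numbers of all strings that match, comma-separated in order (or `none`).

1 → match
2 → no match
3 → match
4 → match
5 → match
6 → match
7 → match
8 → match
9 → match
10 → match

1, 3, 4, 5, 6, 7, 8, 9, 10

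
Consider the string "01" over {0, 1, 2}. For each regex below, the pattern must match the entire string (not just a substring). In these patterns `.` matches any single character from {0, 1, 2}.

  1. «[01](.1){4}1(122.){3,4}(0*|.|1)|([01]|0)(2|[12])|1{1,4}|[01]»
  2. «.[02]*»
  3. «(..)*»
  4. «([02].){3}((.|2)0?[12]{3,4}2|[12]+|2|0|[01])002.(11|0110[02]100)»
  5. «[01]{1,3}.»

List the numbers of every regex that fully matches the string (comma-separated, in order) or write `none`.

1 → match
2 → no match
3 → match
4 → no match
5 → match

1, 3, 5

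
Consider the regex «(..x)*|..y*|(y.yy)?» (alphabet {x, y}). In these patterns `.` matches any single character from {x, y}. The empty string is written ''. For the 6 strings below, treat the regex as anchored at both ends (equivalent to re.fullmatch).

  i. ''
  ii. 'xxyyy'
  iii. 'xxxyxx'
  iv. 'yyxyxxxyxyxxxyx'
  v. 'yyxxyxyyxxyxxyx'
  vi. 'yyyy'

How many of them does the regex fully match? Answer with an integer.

6

i. '' → match
ii. 'xxyyy' → match
iii. 'xxxyxx' → match
iv → match
v → match
vi. 'yyyy' → match
Total matched: 6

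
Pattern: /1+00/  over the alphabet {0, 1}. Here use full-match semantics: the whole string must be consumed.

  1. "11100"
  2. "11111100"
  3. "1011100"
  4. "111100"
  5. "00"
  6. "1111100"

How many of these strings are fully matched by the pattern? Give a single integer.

4

1 → match
2 → match
3 → no match
4 → match
5 → no match — must start with "1"
6 → match
Total matched: 4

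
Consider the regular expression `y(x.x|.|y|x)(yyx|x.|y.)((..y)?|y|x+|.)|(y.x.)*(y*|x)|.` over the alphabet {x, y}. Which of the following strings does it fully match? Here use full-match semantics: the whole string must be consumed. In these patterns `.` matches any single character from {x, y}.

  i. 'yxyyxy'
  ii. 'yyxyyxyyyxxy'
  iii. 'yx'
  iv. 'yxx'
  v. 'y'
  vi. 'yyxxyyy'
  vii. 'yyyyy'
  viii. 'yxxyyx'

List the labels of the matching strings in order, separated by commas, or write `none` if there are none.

i → match
ii → no match
iii → no match
iv → no match
v → match
vi → match
vii → match
viii → no match

i, v, vi, vii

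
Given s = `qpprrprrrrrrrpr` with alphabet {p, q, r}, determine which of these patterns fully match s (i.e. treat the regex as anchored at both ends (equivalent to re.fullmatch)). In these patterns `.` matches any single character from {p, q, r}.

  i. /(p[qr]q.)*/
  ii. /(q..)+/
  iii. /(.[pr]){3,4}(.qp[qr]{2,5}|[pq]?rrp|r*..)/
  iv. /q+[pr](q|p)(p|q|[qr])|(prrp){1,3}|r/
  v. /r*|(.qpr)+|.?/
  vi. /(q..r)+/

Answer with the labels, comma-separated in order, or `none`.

i → no match
ii → no match
iii → match
iv → no match
v → no match
vi → no match

iii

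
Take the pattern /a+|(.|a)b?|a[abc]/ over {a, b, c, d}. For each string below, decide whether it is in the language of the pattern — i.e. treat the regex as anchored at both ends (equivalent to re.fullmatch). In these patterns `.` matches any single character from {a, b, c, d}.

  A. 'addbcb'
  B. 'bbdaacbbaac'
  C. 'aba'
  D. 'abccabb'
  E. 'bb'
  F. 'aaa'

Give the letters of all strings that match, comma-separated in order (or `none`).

A. 'addbcb' → no match
B. 'bbdaacbbaac' → no match
C. 'aba' → no match
D. 'abccabb' → no match
E. 'bb' → match
F. 'aaa' → match

E, F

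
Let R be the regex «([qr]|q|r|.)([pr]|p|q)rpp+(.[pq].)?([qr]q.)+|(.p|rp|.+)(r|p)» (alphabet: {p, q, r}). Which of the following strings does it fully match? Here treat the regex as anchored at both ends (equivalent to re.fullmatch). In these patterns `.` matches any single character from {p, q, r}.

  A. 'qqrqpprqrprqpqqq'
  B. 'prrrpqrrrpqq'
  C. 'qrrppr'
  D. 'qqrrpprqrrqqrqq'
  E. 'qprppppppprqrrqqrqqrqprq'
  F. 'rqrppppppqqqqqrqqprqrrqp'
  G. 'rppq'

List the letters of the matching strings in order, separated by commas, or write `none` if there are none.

A → no match
B → no match
C → match
D → no match
E → no match
F → match
G → no match

C, F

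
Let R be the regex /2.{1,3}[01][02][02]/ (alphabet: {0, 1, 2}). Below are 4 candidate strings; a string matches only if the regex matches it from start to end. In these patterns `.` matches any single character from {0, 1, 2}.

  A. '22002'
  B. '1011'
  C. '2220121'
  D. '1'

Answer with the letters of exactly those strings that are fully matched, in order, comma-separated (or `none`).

A. '22002' → match
B. '1011' → no match — must start with '2'
C. '2220121' → no match
D. '1' → no match — must start with '2'

A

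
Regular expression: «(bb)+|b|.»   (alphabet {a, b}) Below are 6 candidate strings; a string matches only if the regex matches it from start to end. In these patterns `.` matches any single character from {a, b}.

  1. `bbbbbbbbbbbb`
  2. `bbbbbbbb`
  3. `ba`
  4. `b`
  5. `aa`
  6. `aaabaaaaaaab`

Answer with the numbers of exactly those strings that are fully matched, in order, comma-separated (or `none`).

1 → match
2 → match
3 → no match
4 → match
5 → no match
6 → no match

1, 2, 4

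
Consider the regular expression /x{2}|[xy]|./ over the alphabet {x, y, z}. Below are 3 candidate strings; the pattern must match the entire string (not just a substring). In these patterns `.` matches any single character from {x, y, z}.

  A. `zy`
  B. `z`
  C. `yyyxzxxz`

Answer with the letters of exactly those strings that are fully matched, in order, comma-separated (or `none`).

A → no match
B → match
C → no match

B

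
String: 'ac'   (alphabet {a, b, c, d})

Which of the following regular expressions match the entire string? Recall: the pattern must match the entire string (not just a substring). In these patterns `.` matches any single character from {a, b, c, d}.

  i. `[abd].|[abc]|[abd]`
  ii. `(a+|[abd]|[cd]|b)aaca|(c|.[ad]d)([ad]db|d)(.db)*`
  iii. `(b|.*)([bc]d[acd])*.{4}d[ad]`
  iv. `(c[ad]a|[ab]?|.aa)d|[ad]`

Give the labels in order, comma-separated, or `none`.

i

i → match
ii → no match
iii → no match
iv → no match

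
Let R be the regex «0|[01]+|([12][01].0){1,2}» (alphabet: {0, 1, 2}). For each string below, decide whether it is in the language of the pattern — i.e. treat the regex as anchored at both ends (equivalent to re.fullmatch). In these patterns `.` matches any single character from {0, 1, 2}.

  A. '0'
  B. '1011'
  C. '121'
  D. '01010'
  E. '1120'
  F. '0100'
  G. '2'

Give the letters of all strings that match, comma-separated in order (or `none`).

A, B, D, E, F

A → match
B → match
C → no match
D → match
E → match
F → match
G → no match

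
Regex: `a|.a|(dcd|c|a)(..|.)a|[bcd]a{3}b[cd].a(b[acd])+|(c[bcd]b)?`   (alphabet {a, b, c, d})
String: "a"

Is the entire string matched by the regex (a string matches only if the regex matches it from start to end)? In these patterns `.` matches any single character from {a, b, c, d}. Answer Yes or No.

Yes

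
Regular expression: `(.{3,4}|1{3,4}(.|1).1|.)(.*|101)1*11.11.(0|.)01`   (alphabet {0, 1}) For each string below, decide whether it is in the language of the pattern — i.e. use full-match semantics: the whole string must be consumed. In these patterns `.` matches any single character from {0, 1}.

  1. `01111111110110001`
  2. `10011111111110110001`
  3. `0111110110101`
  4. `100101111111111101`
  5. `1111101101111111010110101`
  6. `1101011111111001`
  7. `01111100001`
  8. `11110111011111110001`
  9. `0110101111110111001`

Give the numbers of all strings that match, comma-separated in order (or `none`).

1, 2, 3, 4, 6, 8, 9

1 → match
2 → match
3 → match
4 → match
5 → no match
6 → match
7 → no match
8 → match
9 → match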